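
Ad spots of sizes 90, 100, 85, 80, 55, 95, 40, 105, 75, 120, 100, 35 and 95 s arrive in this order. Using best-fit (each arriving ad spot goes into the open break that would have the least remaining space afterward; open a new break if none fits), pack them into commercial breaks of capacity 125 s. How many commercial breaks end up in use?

11

  90 → break 1 (new)  [load 90/125]
  100 → break 2 (new)  [load 100/125]
  85 → break 3 (new)  [load 85/125]
  80 → break 4 (new)  [load 80/125]
  55 → break 5 (new)  [load 55/125]
  95 → break 6 (new)  [load 95/125]
  40 → break 3  [load 125/125]
  105 → break 7 (new)  [load 105/125]
  75 → break 8 (new)  [load 75/125]
  120 → break 9 (new)  [load 120/125]
  100 → break 10 (new)  [load 100/125]
  35 → break 1  [load 125/125]
  95 → break 11 (new)  [load 95/125]
11 commercial breaks opened.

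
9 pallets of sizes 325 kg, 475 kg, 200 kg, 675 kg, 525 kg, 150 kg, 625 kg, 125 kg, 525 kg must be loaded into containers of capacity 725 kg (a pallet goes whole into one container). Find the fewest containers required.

Total = 675 + 625 + 525 + 525 + 475 + 325 + 200 + 150 + 125 = 3625 kg.
Lower bound: ⌈3625/725⌉ = 5 containers.
A packing using 6 containers:
  container 1: 675 = 675
  container 2: 625 = 625
  container 3: 525 + 200 = 725
  container 4: 525 + 150 = 675
  container 5: 475 + 125 = 600
  container 6: 325 = 325
No arrangement into 5 containers stays within capacity, so 6 is optimal.

6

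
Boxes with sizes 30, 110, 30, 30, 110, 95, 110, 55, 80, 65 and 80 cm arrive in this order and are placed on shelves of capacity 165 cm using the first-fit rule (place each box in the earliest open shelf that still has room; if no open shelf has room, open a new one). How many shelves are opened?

  30 → shelf 1 (new)  [load 30/165]
  110 → shelf 1  [load 140/165]
  30 → shelf 2 (new)  [load 30/165]
  30 → shelf 2  [load 60/165]
  110 → shelf 3 (new)  [load 110/165]
  95 → shelf 2  [load 155/165]
  110 → shelf 4 (new)  [load 110/165]
  55 → shelf 3  [load 165/165]
  80 → shelf 5 (new)  [load 80/165]
  65 → shelf 5  [load 145/165]
  80 → shelf 6 (new)  [load 80/165]
6 shelves opened.

6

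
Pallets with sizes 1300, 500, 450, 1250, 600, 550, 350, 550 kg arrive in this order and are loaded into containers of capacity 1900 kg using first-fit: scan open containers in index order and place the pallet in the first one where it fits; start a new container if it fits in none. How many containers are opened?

  1300 → container 1 (new)  [load 1300/1900]
  500 → container 1  [load 1800/1900]
  450 → container 2 (new)  [load 450/1900]
  1250 → container 2  [load 1700/1900]
  600 → container 3 (new)  [load 600/1900]
  550 → container 3  [load 1150/1900]
  350 → container 3  [load 1500/1900]
  550 → container 4 (new)  [load 550/1900]
4 containers opened.

4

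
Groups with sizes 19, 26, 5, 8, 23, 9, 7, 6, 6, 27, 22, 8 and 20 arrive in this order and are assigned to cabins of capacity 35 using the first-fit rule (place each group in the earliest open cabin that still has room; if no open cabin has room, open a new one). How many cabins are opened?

6

  19 → cabin 1 (new)  [load 19/35]
  26 → cabin 2 (new)  [load 26/35]
  5 → cabin 1  [load 24/35]
  8 → cabin 1  [load 32/35]
  23 → cabin 3 (new)  [load 23/35]
  9 → cabin 2  [load 35/35]
  7 → cabin 3  [load 30/35]
  6 → cabin 4 (new)  [load 6/35]
  6 → cabin 4  [load 12/35]
  27 → cabin 5 (new)  [load 27/35]
  22 → cabin 4  [load 34/35]
  8 → cabin 5  [load 35/35]
  20 → cabin 6 (new)  [load 20/35]
6 cabins opened.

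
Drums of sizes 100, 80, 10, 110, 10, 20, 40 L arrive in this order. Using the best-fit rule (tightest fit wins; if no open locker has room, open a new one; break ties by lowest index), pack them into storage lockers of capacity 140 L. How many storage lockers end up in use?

3

  100 → locker 1 (new)  [load 100/140]
  80 → locker 2 (new)  [load 80/140]
  10 → locker 1  [load 110/140]
  110 → locker 3 (new)  [load 110/140]
  10 → locker 1  [load 120/140]
  20 → locker 1  [load 140/140]
  40 → locker 2  [load 120/140]
3 storage lockers opened.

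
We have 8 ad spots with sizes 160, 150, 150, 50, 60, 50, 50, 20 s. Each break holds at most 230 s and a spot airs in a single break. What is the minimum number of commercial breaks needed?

Total = 160 + 150 + 150 + 60 + 50 + 50 + 50 + 20 = 690 s.
Lower bound: ⌈690/230⌉ = 3 commercial breaks.
A packing using 4 commercial breaks:
  break 1: 160 + 60 = 220
  break 2: 150 + 50 + 20 = 220
  break 3: 150 + 50 = 200
  break 4: 50 = 50
No arrangement into 3 commercial breaks stays within capacity, so 4 is optimal.

4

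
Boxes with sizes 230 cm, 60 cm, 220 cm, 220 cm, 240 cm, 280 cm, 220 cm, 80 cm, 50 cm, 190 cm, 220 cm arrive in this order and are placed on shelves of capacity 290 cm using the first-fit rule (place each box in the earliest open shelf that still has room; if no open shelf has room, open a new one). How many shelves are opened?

8

  230 → shelf 1 (new)  [load 230/290]
  60 → shelf 1  [load 290/290]
  220 → shelf 2 (new)  [load 220/290]
  220 → shelf 3 (new)  [load 220/290]
  240 → shelf 4 (new)  [load 240/290]
  280 → shelf 5 (new)  [load 280/290]
  220 → shelf 6 (new)  [load 220/290]
  80 → shelf 7 (new)  [load 80/290]
  50 → shelf 2  [load 270/290]
  190 → shelf 7  [load 270/290]
  220 → shelf 8 (new)  [load 220/290]
8 shelves opened.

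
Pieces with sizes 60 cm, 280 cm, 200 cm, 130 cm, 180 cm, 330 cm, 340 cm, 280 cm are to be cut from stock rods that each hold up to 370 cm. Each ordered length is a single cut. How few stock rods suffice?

Total = 340 + 330 + 280 + 280 + 200 + 180 + 130 + 60 = 1800 cm.
Lower bound: ⌈1800/370⌉ = 5 stock rods.
A packing using 6 stock rods:
  stock rod 1: 340 = 340
  stock rod 2: 330 = 330
  stock rod 3: 280 + 60 = 340
  stock rod 4: 280 = 280
  stock rod 5: 200 + 130 = 330
  stock rod 6: 180 = 180
No arrangement into 5 stock rods stays within capacity, so 6 is optimal.

6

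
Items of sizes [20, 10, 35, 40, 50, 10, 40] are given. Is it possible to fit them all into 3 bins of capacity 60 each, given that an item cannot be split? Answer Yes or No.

No

Total = 205; ⌈205/60⌉ = 4.
At least 4 bins are required, but only 3 are allowed.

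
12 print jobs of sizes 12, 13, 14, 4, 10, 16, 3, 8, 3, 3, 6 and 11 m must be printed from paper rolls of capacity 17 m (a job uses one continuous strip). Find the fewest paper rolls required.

Total = 16 + 14 + 13 + 12 + 11 + 10 + 8 + 6 + 4 + 3 + 3 + 3 = 103 m.
Lower bound: ⌈103/17⌉ = 7 paper rolls.
A packing using 7 paper rolls:
  roll 1: 16 = 16
  roll 2: 14 + 3 = 17
  roll 3: 13 + 4 = 17
  roll 4: 12 + 3 = 15
  roll 5: 11 + 6 = 17
  roll 6: 10 + 3 = 13
  roll 7: 8 = 8
This matches the lower bound, so 7 is optimal.

7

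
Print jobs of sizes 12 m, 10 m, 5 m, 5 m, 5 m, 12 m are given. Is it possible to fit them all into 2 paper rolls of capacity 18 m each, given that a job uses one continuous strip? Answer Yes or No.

No

Total = 49 m; ⌈49/18⌉ = 3.
At least 3 paper rolls are required, but only 2 are allowed.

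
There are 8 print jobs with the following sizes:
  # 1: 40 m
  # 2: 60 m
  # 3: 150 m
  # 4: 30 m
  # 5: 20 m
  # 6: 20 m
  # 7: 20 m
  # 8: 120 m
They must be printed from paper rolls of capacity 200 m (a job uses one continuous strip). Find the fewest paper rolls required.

3

Total = 150 + 120 + 60 + 40 + 30 + 20 + 20 + 20 = 460 m.
Lower bound: ⌈460/200⌉ = 3 paper rolls.
A packing using 3 paper rolls:
  roll 1: 150 + 40 = 190
  roll 2: 120 + 60 + 20 = 200
  roll 3: 30 + 20 + 20 = 70
This matches the lower bound, so 3 is optimal.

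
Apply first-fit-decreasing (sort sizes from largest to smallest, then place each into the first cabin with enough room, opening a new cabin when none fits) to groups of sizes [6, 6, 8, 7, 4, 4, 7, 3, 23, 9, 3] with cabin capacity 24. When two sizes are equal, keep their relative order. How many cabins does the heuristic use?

Sorted descending: 23, 9, 8, 7, 7, 6, 6, 4, 4, 3, 3.
  23 → cabin 1 (new)  [load 23/24]
  9 → cabin 2 (new)  [load 9/24]
  8 → cabin 2  [load 17/24]
  7 → cabin 2  [load 24/24]
  7 → cabin 3 (new)  [load 7/24]
  6 → cabin 3  [load 13/24]
  6 → cabin 3  [load 19/24]
  4 → cabin 3  [load 23/24]
  4 → cabin 4 (new)  [load 4/24]
  3 → cabin 4  [load 7/24]
  3 → cabin 4  [load 10/24]
4 cabins opened.

4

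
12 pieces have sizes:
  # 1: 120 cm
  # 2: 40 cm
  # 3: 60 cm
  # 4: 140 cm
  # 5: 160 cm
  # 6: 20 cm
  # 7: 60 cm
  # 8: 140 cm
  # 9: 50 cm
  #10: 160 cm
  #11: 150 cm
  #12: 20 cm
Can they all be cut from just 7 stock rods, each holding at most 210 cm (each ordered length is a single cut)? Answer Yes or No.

A valid assignment using 6 stock rods:
  stock rod 1: 160 + 50 = 210
  stock rod 2: 160 + 40 = 200
  stock rod 3: 150 + 60 = 210
  stock rod 4: 140 + 60 = 200
  stock rod 5: 140 + 20 + 20 = 180
  stock rod 6: 120 = 120
That uses only 6 ≤ 7, so 7 stock rods are enough.

Yes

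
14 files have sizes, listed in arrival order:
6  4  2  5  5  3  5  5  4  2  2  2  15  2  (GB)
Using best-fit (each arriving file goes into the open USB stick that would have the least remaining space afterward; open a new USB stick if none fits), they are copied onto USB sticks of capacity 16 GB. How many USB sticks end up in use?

  6 → USB stick 1 (new)  [load 6/16]
  4 → USB stick 1  [load 10/16]
  2 → USB stick 1  [load 12/16]
  5 → USB stick 2 (new)  [load 5/16]
  5 → USB stick 2  [load 10/16]
  3 → USB stick 1  [load 15/16]
  5 → USB stick 2  [load 15/16]
  5 → USB stick 3 (new)  [load 5/16]
  4 → USB stick 3  [load 9/16]
  2 → USB stick 3  [load 11/16]
  2 → USB stick 3  [load 13/16]
  2 → USB stick 3  [load 15/16]
  15 → USB stick 4 (new)  [load 15/16]
  2 → USB stick 5 (new)  [load 2/16]
5 USB sticks opened.

5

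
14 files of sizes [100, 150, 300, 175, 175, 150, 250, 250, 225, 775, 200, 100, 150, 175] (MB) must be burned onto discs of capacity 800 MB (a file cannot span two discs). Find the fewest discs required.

4

Total = 775 + 300 + 250 + 250 + 225 + 200 + 175 + 175 + 175 + 150 + 150 + 150 + 100 + 100 = 3175 MB.
Lower bound: ⌈3175/800⌉ = 4 discs.
A packing using 4 discs:
  disc 1: 775 = 775
  disc 2: 300 + 250 + 250 = 800
  disc 3: 225 + 200 + 175 + 100 + 100 = 800
  disc 4: 175 + 175 + 150 + 150 + 150 = 800
This matches the lower bound, so 4 is optimal.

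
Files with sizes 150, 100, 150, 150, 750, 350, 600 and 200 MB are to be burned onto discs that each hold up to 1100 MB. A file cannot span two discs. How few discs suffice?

3

Total = 750 + 600 + 350 + 200 + 150 + 150 + 150 + 100 = 2450 MB.
Lower bound: ⌈2450/1100⌉ = 3 discs.
A packing using 3 discs:
  disc 1: 750 + 350 = 1100
  disc 2: 600 + 200 + 150 + 150 = 1100
  disc 3: 150 + 100 = 250
This matches the lower bound, so 3 is optimal.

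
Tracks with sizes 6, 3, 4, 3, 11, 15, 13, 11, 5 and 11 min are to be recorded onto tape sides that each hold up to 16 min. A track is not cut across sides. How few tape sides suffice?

6

Total = 15 + 13 + 11 + 11 + 11 + 6 + 5 + 4 + 3 + 3 = 82 min.
Lower bound: ⌈82/16⌉ = 6 tape sides.
A packing using 6 tape sides:
  side 1: 15 = 15
  side 2: 13 + 3 = 16
  side 3: 11 + 5 = 16
  side 4: 11 + 4 = 15
  side 5: 11 + 3 = 14
  side 6: 6 = 6
This matches the lower bound, so 6 is optimal.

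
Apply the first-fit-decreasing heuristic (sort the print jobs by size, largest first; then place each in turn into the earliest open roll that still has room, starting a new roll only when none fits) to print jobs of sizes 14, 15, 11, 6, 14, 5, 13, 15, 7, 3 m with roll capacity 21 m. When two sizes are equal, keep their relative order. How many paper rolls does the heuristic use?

6

Sorted descending: 15, 15, 14, 14, 13, 11, 7, 6, 5, 3.
  15 → roll 1 (new)  [load 15/21]
  15 → roll 2 (new)  [load 15/21]
  14 → roll 3 (new)  [load 14/21]
  14 → roll 4 (new)  [load 14/21]
  13 → roll 5 (new)  [load 13/21]
  11 → roll 6 (new)  [load 11/21]
  7 → roll 3  [load 21/21]
  6 → roll 1  [load 21/21]
  5 → roll 2  [load 20/21]
  3 → roll 4  [load 17/21]
6 paper rolls opened.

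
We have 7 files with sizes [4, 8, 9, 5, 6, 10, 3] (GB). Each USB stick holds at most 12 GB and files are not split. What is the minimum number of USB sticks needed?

Total = 10 + 9 + 8 + 6 + 5 + 4 + 3 = 45 GB.
Lower bound: ⌈45/12⌉ = 4 USB sticks.
A packing using 4 USB sticks:
  USB stick 1: 10 = 10
  USB stick 2: 9 + 3 = 12
  USB stick 3: 8 + 4 = 12
  USB stick 4: 6 + 5 = 11
This matches the lower bound, so 4 is optimal.

4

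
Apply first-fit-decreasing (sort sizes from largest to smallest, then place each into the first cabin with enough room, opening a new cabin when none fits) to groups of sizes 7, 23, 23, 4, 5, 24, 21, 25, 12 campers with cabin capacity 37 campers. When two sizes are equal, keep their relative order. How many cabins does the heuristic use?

Sorted descending: 25, 24, 23, 23, 21, 12, 7, 5, 4.
  25 → cabin 1 (new)  [load 25/37]
  24 → cabin 2 (new)  [load 24/37]
  23 → cabin 3 (new)  [load 23/37]
  23 → cabin 4 (new)  [load 23/37]
  21 → cabin 5 (new)  [load 21/37]
  12 → cabin 1  [load 37/37]
  7 → cabin 2  [load 31/37]
  5 → cabin 2  [load 36/37]
  4 → cabin 3  [load 27/37]
5 cabins opened.

5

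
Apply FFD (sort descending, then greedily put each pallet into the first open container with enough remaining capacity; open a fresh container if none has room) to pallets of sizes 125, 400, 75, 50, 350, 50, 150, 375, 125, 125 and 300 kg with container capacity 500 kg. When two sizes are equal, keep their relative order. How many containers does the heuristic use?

5

Sorted descending: 400, 375, 350, 300, 150, 125, 125, 125, 75, 50, 50.
  400 → container 1 (new)  [load 400/500]
  375 → container 2 (new)  [load 375/500]
  350 → container 3 (new)  [load 350/500]
  300 → container 4 (new)  [load 300/500]
  150 → container 3  [load 500/500]
  125 → container 2  [load 500/500]
  125 → container 4  [load 425/500]
  125 → container 5 (new)  [load 125/500]
  75 → container 1  [load 475/500]
  50 → container 4  [load 475/500]
  50 → container 5  [load 175/500]
5 containers opened.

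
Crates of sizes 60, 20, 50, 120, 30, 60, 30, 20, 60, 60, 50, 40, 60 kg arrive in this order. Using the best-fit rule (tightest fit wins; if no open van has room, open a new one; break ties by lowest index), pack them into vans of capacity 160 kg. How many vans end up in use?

5

  60 → van 1 (new)  [load 60/160]
  20 → van 1  [load 80/160]
  50 → van 1  [load 130/160]
  120 → van 2 (new)  [load 120/160]
  30 → van 1  [load 160/160]
  60 → van 3 (new)  [load 60/160]
  30 → van 2  [load 150/160]
  20 → van 3  [load 80/160]
  60 → van 3  [load 140/160]
  60 → van 4 (new)  [load 60/160]
  50 → van 4  [load 110/160]
  40 → van 4  [load 150/160]
  60 → van 5 (new)  [load 60/160]
5 vans opened.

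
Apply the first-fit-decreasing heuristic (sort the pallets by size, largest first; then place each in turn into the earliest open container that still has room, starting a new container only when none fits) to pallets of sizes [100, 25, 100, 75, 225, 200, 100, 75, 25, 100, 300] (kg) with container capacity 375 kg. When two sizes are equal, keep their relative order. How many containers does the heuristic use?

4

Sorted descending: 300, 225, 200, 100, 100, 100, 100, 75, 75, 25, 25.
  300 → container 1 (new)  [load 300/375]
  225 → container 2 (new)  [load 225/375]
  200 → container 3 (new)  [load 200/375]
  100 → container 2  [load 325/375]
  100 → container 3  [load 300/375]
  100 → container 4 (new)  [load 100/375]
  100 → container 4  [load 200/375]
  75 → container 1  [load 375/375]
  75 → container 3  [load 375/375]
  25 → container 2  [load 350/375]
  25 → container 2  [load 375/375]
4 containers opened.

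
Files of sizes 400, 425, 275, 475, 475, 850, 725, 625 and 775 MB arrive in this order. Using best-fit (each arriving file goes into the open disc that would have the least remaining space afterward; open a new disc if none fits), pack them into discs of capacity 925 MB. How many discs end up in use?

  400 → disc 1 (new)  [load 400/925]
  425 → disc 1  [load 825/925]
  275 → disc 2 (new)  [load 275/925]
  475 → disc 2  [load 750/925]
  475 → disc 3 (new)  [load 475/925]
  850 → disc 4 (new)  [load 850/925]
  725 → disc 5 (new)  [load 725/925]
  625 → disc 6 (new)  [load 625/925]
  775 → disc 7 (new)  [load 775/925]
7 discs opened.

7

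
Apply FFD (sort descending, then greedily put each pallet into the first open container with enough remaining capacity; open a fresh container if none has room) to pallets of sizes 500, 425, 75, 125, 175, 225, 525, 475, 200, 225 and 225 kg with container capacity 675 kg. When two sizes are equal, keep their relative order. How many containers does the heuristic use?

Sorted descending: 525, 500, 475, 425, 225, 225, 225, 200, 175, 125, 75.
  525 → container 1 (new)  [load 525/675]
  500 → container 2 (new)  [load 500/675]
  475 → container 3 (new)  [load 475/675]
  425 → container 4 (new)  [load 425/675]
  225 → container 4  [load 650/675]
  225 → container 5 (new)  [load 225/675]
  225 → container 5  [load 450/675]
  200 → container 3  [load 675/675]
  175 → container 2  [load 675/675]
  125 → container 1  [load 650/675]
  75 → container 5  [load 525/675]
5 containers opened.

5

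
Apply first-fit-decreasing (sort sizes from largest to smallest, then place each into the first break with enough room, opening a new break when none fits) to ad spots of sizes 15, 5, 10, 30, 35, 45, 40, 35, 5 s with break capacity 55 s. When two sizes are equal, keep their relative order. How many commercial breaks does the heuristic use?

5

Sorted descending: 45, 40, 35, 35, 30, 15, 10, 5, 5.
  45 → break 1 (new)  [load 45/55]
  40 → break 2 (new)  [load 40/55]
  35 → break 3 (new)  [load 35/55]
  35 → break 4 (new)  [load 35/55]
  30 → break 5 (new)  [load 30/55]
  15 → break 2  [load 55/55]
  10 → break 1  [load 55/55]
  5 → break 3  [load 40/55]
  5 → break 3  [load 45/55]
5 commercial breaks opened.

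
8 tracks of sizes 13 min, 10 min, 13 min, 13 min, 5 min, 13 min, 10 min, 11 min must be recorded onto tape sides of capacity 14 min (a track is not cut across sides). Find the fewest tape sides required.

Total = 13 + 13 + 13 + 13 + 11 + 10 + 10 + 5 = 88 min.
Lower bound: ⌈88/14⌉ = 7 tape sides.
A packing using 8 tape sides:
  side 1: 13 = 13
  side 2: 13 = 13
  side 3: 13 = 13
  side 4: 13 = 13
  side 5: 11 = 11
  side 6: 10 = 10
  side 7: 10 = 10
  side 8: 5 = 5
No arrangement into 7 tape sides stays within capacity, so 8 is optimal.

8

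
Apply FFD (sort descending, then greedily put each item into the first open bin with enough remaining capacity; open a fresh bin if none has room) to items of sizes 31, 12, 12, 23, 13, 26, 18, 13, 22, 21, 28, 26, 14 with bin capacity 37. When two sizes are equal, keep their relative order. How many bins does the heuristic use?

9

Sorted descending: 31, 28, 26, 26, 23, 22, 21, 18, 14, 13, 13, 12, 12.
  31 → bin 1 (new)  [load 31/37]
  28 → bin 2 (new)  [load 28/37]
  26 → bin 3 (new)  [load 26/37]
  26 → bin 4 (new)  [load 26/37]
  23 → bin 5 (new)  [load 23/37]
  22 → bin 6 (new)  [load 22/37]
  21 → bin 7 (new)  [load 21/37]
  18 → bin 8 (new)  [load 18/37]
  14 → bin 5  [load 37/37]
  13 → bin 6  [load 35/37]
  13 → bin 7  [load 34/37]
  12 → bin 8  [load 30/37]
  12 → bin 9 (new)  [load 12/37]
9 bins opened.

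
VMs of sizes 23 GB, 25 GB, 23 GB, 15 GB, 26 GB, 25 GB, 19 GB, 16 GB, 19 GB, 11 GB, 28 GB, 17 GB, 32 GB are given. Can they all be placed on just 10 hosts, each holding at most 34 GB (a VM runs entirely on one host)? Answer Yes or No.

Yes

A valid assignment using 10 hosts:
  host 1: 32 = 32
  host 2: 28 = 28
  host 3: 26 = 26
  host 4: 25 = 25
  host 5: 25 = 25
  host 6: 23 + 11 = 34
  host 7: 23 = 23
  host 8: 19 + 15 = 34
  host 9: 19 = 19
  host 10: 17 + 16 = 33
Every load is within 34 GB, so 10 hosts suffice.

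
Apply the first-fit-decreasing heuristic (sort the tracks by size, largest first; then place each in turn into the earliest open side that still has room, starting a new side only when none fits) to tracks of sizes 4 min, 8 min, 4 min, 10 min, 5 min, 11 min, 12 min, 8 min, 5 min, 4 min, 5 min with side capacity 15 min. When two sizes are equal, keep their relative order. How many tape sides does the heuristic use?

6

Sorted descending: 12, 11, 10, 8, 8, 5, 5, 5, 4, 4, 4.
  12 → side 1 (new)  [load 12/15]
  11 → side 2 (new)  [load 11/15]
  10 → side 3 (new)  [load 10/15]
  8 → side 4 (new)  [load 8/15]
  8 → side 5 (new)  [load 8/15]
  5 → side 3  [load 15/15]
  5 → side 4  [load 13/15]
  5 → side 5  [load 13/15]
  4 → side 2  [load 15/15]
  4 → side 6 (new)  [load 4/15]
  4 → side 6  [load 8/15]
6 tape sides opened.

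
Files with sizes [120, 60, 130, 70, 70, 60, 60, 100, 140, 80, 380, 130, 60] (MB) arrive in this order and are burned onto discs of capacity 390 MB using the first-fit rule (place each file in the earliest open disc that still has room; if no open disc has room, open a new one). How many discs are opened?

  120 → disc 1 (new)  [load 120/390]
  60 → disc 1  [load 180/390]
  130 → disc 1  [load 310/390]
  70 → disc 1  [load 380/390]
  70 → disc 2 (new)  [load 70/390]
  60 → disc 2  [load 130/390]
  60 → disc 2  [load 190/390]
  100 → disc 2  [load 290/390]
  140 → disc 3 (new)  [load 140/390]
  80 → disc 2  [load 370/390]
  380 → disc 4 (new)  [load 380/390]
  130 → disc 3  [load 270/390]
  60 → disc 3  [load 330/390]
4 discs opened.

4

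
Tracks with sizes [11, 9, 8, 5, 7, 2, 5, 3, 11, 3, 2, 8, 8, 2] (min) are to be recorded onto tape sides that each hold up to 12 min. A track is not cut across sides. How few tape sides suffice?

8

Total = 11 + 11 + 9 + 8 + 8 + 8 + 7 + 5 + 5 + 3 + 3 + 2 + 2 + 2 = 84 min.
Lower bound: ⌈84/12⌉ = 7 tape sides.
A packing using 8 tape sides:
  side 1: 11 = 11
  side 2: 11 = 11
  side 3: 9 + 3 = 12
  side 4: 8 + 3 = 11
  side 5: 8 + 2 + 2 = 12
  side 6: 8 + 2 = 10
  side 7: 7 + 5 = 12
  side 8: 5 = 5
No arrangement into 7 tape sides stays within capacity, so 8 is optimal.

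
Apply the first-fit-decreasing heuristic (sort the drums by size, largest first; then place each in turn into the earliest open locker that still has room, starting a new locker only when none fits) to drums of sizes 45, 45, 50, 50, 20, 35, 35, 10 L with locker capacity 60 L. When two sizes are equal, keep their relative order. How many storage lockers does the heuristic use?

6

Sorted descending: 50, 50, 45, 45, 35, 35, 20, 10.
  50 → locker 1 (new)  [load 50/60]
  50 → locker 2 (new)  [load 50/60]
  45 → locker 3 (new)  [load 45/60]
  45 → locker 4 (new)  [load 45/60]
  35 → locker 5 (new)  [load 35/60]
  35 → locker 6 (new)  [load 35/60]
  20 → locker 5  [load 55/60]
  10 → locker 1  [load 60/60]
6 storage lockers opened.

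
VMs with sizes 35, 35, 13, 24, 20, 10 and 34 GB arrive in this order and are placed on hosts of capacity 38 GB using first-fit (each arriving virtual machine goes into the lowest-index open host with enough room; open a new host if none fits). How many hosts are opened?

5

  35 → host 1 (new)  [load 35/38]
  35 → host 2 (new)  [load 35/38]
  13 → host 3 (new)  [load 13/38]
  24 → host 3  [load 37/38]
  20 → host 4 (new)  [load 20/38]
  10 → host 4  [load 30/38]
  34 → host 5 (new)  [load 34/38]
5 hosts opened.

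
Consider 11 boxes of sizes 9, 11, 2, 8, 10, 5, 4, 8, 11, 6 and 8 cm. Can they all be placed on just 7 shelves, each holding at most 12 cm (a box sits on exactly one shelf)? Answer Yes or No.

Total = 82 cm; ⌈82/12⌉ = 7.
The bound of 7 does not rule out 7, but exhaustive search shows no assignment into 7 shelves of capacity 12 cm exists — the minimum is 8.

No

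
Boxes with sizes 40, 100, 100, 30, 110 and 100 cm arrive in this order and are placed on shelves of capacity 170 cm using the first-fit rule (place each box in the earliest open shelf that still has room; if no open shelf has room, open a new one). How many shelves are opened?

  40 → shelf 1 (new)  [load 40/170]
  100 → shelf 1  [load 140/170]
  100 → shelf 2 (new)  [load 100/170]
  30 → shelf 1  [load 170/170]
  110 → shelf 3 (new)  [load 110/170]
  100 → shelf 4 (new)  [load 100/170]
4 shelves opened.

4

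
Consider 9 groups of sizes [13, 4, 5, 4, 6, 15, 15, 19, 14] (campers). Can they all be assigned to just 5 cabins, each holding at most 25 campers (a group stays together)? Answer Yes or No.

Yes

A valid assignment using 5 cabins:
  cabin 1: 19 + 6 = 25
  cabin 2: 15 + 5 + 4 = 24
  cabin 3: 15 + 4 = 19
  cabin 4: 14 = 14
  cabin 5: 13 = 13
Every load is within 25 campers, so 5 cabins suffice.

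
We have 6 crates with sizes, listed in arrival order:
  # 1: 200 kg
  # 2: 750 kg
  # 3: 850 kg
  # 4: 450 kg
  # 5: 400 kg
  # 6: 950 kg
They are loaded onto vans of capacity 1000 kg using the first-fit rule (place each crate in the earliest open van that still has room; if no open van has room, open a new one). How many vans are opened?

  200 → van 1 (new)  [load 200/1000]
  750 → van 1  [load 950/1000]
  850 → van 2 (new)  [load 850/1000]
  450 → van 3 (new)  [load 450/1000]
  400 → van 3  [load 850/1000]
  950 → van 4 (new)  [load 950/1000]
4 vans opened.

4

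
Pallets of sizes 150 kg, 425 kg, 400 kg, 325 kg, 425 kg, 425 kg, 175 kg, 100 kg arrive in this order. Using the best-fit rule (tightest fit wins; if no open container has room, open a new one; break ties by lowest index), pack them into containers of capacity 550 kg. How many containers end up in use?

  150 → container 1 (new)  [load 150/550]
  425 → container 2 (new)  [load 425/550]
  400 → container 1  [load 550/550]
  325 → container 3 (new)  [load 325/550]
  425 → container 4 (new)  [load 425/550]
  425 → container 5 (new)  [load 425/550]
  175 → container 3  [load 500/550]
  100 → container 2  [load 525/550]
5 containers opened.

5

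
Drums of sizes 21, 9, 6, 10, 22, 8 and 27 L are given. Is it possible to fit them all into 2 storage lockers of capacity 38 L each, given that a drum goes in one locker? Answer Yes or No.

No

Total = 103 L; ⌈103/38⌉ = 3.
At least 3 storage lockers are required, but only 2 are allowed.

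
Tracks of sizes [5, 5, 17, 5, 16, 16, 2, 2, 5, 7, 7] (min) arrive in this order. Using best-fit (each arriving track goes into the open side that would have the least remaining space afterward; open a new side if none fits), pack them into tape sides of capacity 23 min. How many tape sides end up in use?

5

  5 → side 1 (new)  [load 5/23]
  5 → side 1  [load 10/23]
  17 → side 2 (new)  [load 17/23]
  5 → side 2  [load 22/23]
  16 → side 3 (new)  [load 16/23]
  16 → side 4 (new)  [load 16/23]
  2 → side 3  [load 18/23]
  2 → side 3  [load 20/23]
  5 → side 4  [load 21/23]
  7 → side 1  [load 17/23]
  7 → side 5 (new)  [load 7/23]
5 tape sides opened.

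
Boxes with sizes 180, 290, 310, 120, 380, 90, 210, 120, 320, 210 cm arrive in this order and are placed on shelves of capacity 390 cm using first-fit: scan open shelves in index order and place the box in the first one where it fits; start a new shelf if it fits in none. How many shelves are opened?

  180 → shelf 1 (new)  [load 180/390]
  290 → shelf 2 (new)  [load 290/390]
  310 → shelf 3 (new)  [load 310/390]
  120 → shelf 1  [load 300/390]
  380 → shelf 4 (new)  [load 380/390]
  90 → shelf 1  [load 390/390]
  210 → shelf 5 (new)  [load 210/390]
  120 → shelf 5  [load 330/390]
  320 → shelf 6 (new)  [load 320/390]
  210 → shelf 7 (new)  [load 210/390]
7 shelves opened.

7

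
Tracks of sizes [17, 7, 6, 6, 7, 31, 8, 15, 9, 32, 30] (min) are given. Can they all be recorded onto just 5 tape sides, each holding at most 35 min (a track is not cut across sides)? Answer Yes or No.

Total = 168 min; ⌈168/35⌉ = 5.
The bound of 5 does not rule out 5, but exhaustive search shows no assignment into 5 tape sides of capacity 35 min exists — the minimum is 6.

No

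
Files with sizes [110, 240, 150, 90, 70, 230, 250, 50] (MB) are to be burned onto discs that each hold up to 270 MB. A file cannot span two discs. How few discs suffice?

Total = 250 + 240 + 230 + 150 + 110 + 90 + 70 + 50 = 1190 MB.
Lower bound: ⌈1190/270⌉ = 5 discs.
A packing using 5 discs:
  disc 1: 250 = 250
  disc 2: 240 = 240
  disc 3: 230 = 230
  disc 4: 150 + 110 = 260
  disc 5: 90 + 70 + 50 = 210
This matches the lower bound, so 5 is optimal.

5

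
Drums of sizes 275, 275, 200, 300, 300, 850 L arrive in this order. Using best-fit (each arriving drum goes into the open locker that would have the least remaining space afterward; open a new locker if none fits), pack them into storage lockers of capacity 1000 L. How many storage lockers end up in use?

3

  275 → locker 1 (new)  [load 275/1000]
  275 → locker 1  [load 550/1000]
  200 → locker 1  [load 750/1000]
  300 → locker 2 (new)  [load 300/1000]
  300 → locker 2  [load 600/1000]
  850 → locker 3 (new)  [load 850/1000]
3 storage lockers opened.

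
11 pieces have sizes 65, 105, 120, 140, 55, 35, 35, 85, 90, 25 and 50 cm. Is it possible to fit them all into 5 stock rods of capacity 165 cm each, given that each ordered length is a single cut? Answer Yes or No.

No

Total = 805 cm; ⌈805/165⌉ = 5.
The bound of 5 does not rule out 5, but exhaustive search shows no assignment into 5 stock rods of capacity 165 cm exists — the minimum is 6.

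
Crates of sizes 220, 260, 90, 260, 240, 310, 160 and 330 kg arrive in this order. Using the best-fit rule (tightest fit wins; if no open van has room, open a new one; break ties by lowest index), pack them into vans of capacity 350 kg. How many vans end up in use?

7

  220 → van 1 (new)  [load 220/350]
  260 → van 2 (new)  [load 260/350]
  90 → van 2  [load 350/350]
  260 → van 3 (new)  [load 260/350]
  240 → van 4 (new)  [load 240/350]
  310 → van 5 (new)  [load 310/350]
  160 → van 6 (new)  [load 160/350]
  330 → van 7 (new)  [load 330/350]
7 vans opened.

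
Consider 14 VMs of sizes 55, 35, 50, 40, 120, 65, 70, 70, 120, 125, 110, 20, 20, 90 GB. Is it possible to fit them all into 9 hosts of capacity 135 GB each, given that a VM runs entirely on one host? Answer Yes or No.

Yes

A valid assignment using 8 hosts:
  host 1: 125 = 125
  host 2: 120 = 120
  host 3: 120 = 120
  host 4: 110 + 20 = 130
  host 5: 90 + 40 = 130
  host 6: 70 + 65 = 135
  host 7: 70 + 55 = 125
  host 8: 50 + 35 + 20 = 105
That uses only 8 ≤ 9, so 9 hosts are enough.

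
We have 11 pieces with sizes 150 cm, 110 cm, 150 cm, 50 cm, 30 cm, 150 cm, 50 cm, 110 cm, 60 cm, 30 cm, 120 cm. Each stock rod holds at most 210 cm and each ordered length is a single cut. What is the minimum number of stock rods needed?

6

Total = 150 + 150 + 150 + 120 + 110 + 110 + 60 + 50 + 50 + 30 + 30 = 1010 cm.
Lower bound: ⌈1010/210⌉ = 5 stock rods.
Also, 6 pieces each exceed 105 cm, and no two of those can share a stock rod, so at least 6 stock rods are needed.
A packing using 6 stock rods:
  stock rod 1: 150 + 60 = 210
  stock rod 2: 150 + 50 = 200
  stock rod 3: 150 + 50 = 200
  stock rod 4: 120 + 30 + 30 = 180
  stock rod 5: 110 = 110
  stock rod 6: 110 = 110
This matches the lower bound, so 6 is optimal.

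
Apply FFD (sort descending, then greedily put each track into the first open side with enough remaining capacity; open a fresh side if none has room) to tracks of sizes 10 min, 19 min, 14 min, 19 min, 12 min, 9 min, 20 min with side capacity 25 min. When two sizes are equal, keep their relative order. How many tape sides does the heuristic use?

5

Sorted descending: 20, 19, 19, 14, 12, 10, 9.
  20 → side 1 (new)  [load 20/25]
  19 → side 2 (new)  [load 19/25]
  19 → side 3 (new)  [load 19/25]
  14 → side 4 (new)  [load 14/25]
  12 → side 5 (new)  [load 12/25]
  10 → side 4  [load 24/25]
  9 → side 5  [load 21/25]
5 tape sides opened.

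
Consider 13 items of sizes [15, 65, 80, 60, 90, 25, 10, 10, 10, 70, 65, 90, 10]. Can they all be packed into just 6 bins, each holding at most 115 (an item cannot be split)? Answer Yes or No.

No

Total = 600; ⌈600/115⌉ = 6.
7 items each exceed half the capacity and cannot share a bin, forcing at least 7 bins.
At least 7 bins are required, but only 6 are allowed.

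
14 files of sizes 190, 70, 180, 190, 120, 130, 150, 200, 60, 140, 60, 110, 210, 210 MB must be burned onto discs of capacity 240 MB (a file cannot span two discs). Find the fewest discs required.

Total = 210 + 210 + 200 + 190 + 190 + 180 + 150 + 140 + 130 + 120 + 110 + 70 + 60 + 60 = 2020 MB.
Lower bound: ⌈2020/240⌉ = 9 discs.
A packing using 10 discs:
  disc 1: 210 = 210
  disc 2: 210 = 210
  disc 3: 200 = 200
  disc 4: 190 = 190
  disc 5: 190 = 190
  disc 6: 180 + 60 = 240
  disc 7: 150 + 70 = 220
  disc 8: 140 + 60 = 200
  disc 9: 130 + 110 = 240
  disc 10: 120 = 120
No arrangement into 9 discs stays within capacity, so 10 is optimal.

10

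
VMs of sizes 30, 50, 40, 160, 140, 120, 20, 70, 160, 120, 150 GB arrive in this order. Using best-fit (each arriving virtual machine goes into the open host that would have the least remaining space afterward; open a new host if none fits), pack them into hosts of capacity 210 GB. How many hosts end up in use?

7

  30 → host 1 (new)  [load 30/210]
  50 → host 1  [load 80/210]
  40 → host 1  [load 120/210]
  160 → host 2 (new)  [load 160/210]
  140 → host 3 (new)  [load 140/210]
  120 → host 4 (new)  [load 120/210]
  20 → host 2  [load 180/210]
  70 → host 3  [load 210/210]
  160 → host 5 (new)  [load 160/210]
  120 → host 6 (new)  [load 120/210]
  150 → host 7 (new)  [load 150/210]
7 hosts opened.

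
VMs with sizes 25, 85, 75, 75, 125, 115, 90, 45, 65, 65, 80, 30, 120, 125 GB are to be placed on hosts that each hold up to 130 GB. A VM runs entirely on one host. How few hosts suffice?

Total = 125 + 125 + 120 + 115 + 90 + 85 + 80 + 75 + 75 + 65 + 65 + 45 + 30 + 25 = 1120 GB.
Lower bound: ⌈1120/130⌉ = 9 hosts.
A packing using 10 hosts:
  host 1: 125 = 125
  host 2: 125 = 125
  host 3: 120 = 120
  host 4: 115 = 115
  host 5: 90 + 30 = 120
  host 6: 85 + 45 = 130
  host 7: 80 + 25 = 105
  host 8: 75 = 75
  host 9: 75 = 75
  host 10: 65 + 65 = 130
No arrangement into 9 hosts stays within capacity, so 10 is optimal.

10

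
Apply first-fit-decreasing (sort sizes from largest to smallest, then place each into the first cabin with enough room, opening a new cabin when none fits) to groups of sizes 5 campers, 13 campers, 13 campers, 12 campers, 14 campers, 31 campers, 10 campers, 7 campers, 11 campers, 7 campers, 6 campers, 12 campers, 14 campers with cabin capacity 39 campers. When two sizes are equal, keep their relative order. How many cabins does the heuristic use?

5

Sorted descending: 31, 14, 14, 13, 13, 12, 12, 11, 10, 7, 7, 6, 5.
  31 → cabin 1 (new)  [load 31/39]
  14 → cabin 2 (new)  [load 14/39]
  14 → cabin 2  [load 28/39]
  13 → cabin 3 (new)  [load 13/39]
  13 → cabin 3  [load 26/39]
  12 → cabin 3  [load 38/39]
  12 → cabin 4 (new)  [load 12/39]
  11 → cabin 2  [load 39/39]
  10 → cabin 4  [load 22/39]
  7 → cabin 1  [load 38/39]
  7 → cabin 4  [load 29/39]
  6 → cabin 4  [load 35/39]
  5 → cabin 5 (new)  [load 5/39]
5 cabins opened.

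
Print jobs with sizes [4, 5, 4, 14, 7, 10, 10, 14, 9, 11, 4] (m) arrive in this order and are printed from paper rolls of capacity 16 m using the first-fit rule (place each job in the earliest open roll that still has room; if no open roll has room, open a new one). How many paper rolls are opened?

  4 → roll 1 (new)  [load 4/16]
  5 → roll 1  [load 9/16]
  4 → roll 1  [load 13/16]
  14 → roll 2 (new)  [load 14/16]
  7 → roll 3 (new)  [load 7/16]
  10 → roll 4 (new)  [load 10/16]
  10 → roll 5 (new)  [load 10/16]
  14 → roll 6 (new)  [load 14/16]
  9 → roll 3  [load 16/16]
  11 → roll 7 (new)  [load 11/16]
  4 → roll 4  [load 14/16]
7 paper rolls opened.

7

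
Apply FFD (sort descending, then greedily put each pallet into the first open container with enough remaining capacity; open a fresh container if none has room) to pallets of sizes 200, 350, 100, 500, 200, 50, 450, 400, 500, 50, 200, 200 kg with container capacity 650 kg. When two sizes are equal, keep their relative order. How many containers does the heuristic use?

Sorted descending: 500, 500, 450, 400, 350, 200, 200, 200, 200, 100, 50, 50.
  500 → container 1 (new)  [load 500/650]
  500 → container 2 (new)  [load 500/650]
  450 → container 3 (new)  [load 450/650]
  400 → container 4 (new)  [load 400/650]
  350 → container 5 (new)  [load 350/650]
  200 → container 3  [load 650/650]
  200 → container 4  [load 600/650]
  200 → container 5  [load 550/650]
  200 → container 6 (new)  [load 200/650]
  100 → container 1  [load 600/650]
  50 → container 1  [load 650/650]
  50 → container 2  [load 550/650]
6 containers opened.

6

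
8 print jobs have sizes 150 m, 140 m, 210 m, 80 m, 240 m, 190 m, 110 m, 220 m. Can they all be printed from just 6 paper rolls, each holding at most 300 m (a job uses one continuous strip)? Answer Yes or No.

Yes

A valid assignment using 5 paper rolls:
  roll 1: 240 = 240
  roll 2: 220 + 80 = 300
  roll 3: 210 = 210
  roll 4: 190 + 110 = 300
  roll 5: 150 + 140 = 290
That uses only 5 ≤ 6, so 6 paper rolls are enough.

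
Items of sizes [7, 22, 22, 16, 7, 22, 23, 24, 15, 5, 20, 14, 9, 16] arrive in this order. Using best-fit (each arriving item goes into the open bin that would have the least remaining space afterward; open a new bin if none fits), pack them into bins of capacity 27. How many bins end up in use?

10

  7 → bin 1 (new)  [load 7/27]
  22 → bin 2 (new)  [load 22/27]
  22 → bin 3 (new)  [load 22/27]
  16 → bin 1  [load 23/27]
  7 → bin 4 (new)  [load 7/27]
  22 → bin 5 (new)  [load 22/27]
  23 → bin 6 (new)  [load 23/27]
  24 → bin 7 (new)  [load 24/27]
  15 → bin 4  [load 22/27]
  5 → bin 2  [load 27/27]
  20 → bin 8 (new)  [load 20/27]
  14 → bin 9 (new)  [load 14/27]
  9 → bin 9  [load 23/27]
  16 → bin 10 (new)  [load 16/27]
10 bins opened.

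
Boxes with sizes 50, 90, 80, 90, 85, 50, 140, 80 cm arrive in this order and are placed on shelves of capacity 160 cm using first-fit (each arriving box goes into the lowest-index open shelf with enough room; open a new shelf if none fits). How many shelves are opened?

  50 → shelf 1 (new)  [load 50/160]
  90 → shelf 1  [load 140/160]
  80 → shelf 2 (new)  [load 80/160]
  90 → shelf 3 (new)  [load 90/160]
  85 → shelf 4 (new)  [load 85/160]
  50 → shelf 2  [load 130/160]
  140 → shelf 5 (new)  [load 140/160]
  80 → shelf 6 (new)  [load 80/160]
6 shelves opened.

6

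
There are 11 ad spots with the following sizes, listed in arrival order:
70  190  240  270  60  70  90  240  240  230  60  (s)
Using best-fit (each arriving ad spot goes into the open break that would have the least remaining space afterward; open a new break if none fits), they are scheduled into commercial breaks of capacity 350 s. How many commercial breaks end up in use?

  70 → break 1 (new)  [load 70/350]
  190 → break 1  [load 260/350]
  240 → break 2 (new)  [load 240/350]
  270 → break 3 (new)  [load 270/350]
  60 → break 3  [load 330/350]
  70 → break 1  [load 330/350]
  90 → break 2  [load 330/350]
  240 → break 4 (new)  [load 240/350]
  240 → break 5 (new)  [load 240/350]
  230 → break 6 (new)  [load 230/350]
  60 → break 4  [load 300/350]
6 commercial breaks opened.

6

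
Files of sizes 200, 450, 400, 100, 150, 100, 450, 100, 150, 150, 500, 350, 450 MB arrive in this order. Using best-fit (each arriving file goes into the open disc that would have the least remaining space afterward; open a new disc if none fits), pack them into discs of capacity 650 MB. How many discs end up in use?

  200 → disc 1 (new)  [load 200/650]
  450 → disc 1  [load 650/650]
  400 → disc 2 (new)  [load 400/650]
  100 → disc 2  [load 500/650]
  150 → disc 2  [load 650/650]
  100 → disc 3 (new)  [load 100/650]
  450 → disc 3  [load 550/650]
  100 → disc 3  [load 650/650]
  150 → disc 4 (new)  [load 150/650]
  150 → disc 4  [load 300/650]
  500 → disc 5 (new)  [load 500/650]
  350 → disc 4  [load 650/650]
  450 → disc 6 (new)  [load 450/650]
6 discs opened.

6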